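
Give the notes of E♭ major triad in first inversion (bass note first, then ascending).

G B-flat E-flat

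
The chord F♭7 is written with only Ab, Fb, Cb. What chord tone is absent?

F♭7 = Fb, Ab, Cb, Ebb. The voicing lacks the 7th (minor 7th), Ebb.

Ebb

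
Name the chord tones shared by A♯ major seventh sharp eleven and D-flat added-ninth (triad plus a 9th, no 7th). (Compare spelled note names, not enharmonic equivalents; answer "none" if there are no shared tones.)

none

A♯ major seventh sharp eleven: A-sharp C-double-sharp E-sharp G-double-sharp D-double-sharp
D-flat added-ninth: D-flat F A-flat E-flat
Common to both → none.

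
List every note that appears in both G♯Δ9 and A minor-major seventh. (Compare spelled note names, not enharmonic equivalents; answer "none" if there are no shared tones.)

G♯Δ9 = G♯, B♯, D♯, F𝄪, A♯.
A minor-major seventh = A, C, E, G♯.
Shared: G♯.

G♯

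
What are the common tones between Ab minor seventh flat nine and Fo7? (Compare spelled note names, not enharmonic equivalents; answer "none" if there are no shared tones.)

Ab, Cb

Ab minor seventh flat nine: Ab Cb Eb Gb Bbb
Fo7: F Ab Cb Ebb
Common to both → Ab, Cb.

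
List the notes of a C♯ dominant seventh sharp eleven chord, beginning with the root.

C# E# G# B F##

C♯ dominant seventh sharp eleven: dominant seventh sharp eleven on C#.
Root: C#
Major 3rd (3rd): E#
Perfect 5th (5th): G#
Minor 7th (7th): B
Augmented 11th (11th): F##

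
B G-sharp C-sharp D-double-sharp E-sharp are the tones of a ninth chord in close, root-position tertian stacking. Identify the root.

C-sharp

Arranged so that each adjacent pair is a third by letter name: C-sharp – E-sharp – G-sharp – B – D-double-sharp.
The bottom of that stack, C-sharp, is the root (this is C-sharp dominant seventh sharp nine).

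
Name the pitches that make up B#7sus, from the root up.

B#, E#, F##, A#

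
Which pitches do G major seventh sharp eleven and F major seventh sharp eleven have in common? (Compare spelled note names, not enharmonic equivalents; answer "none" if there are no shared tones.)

G major seventh sharp eleven: G B D F-sharp C-sharp
F major seventh sharp eleven: F A C E B
Common to both → B.

B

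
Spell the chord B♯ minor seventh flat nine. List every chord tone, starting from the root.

B♯ minor seventh flat nine is a minor seventh flat nine built on B♯.
- root: B♯
- minor 3rd: D♯
- perfect 5th: F𝄪
- minor 7th: A♯
- minor 9th: C♯

B♯  D♯  F𝄪  A♯  C♯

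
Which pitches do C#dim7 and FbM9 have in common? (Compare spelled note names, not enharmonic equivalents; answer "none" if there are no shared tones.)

none

C#dim7 = C#, E, G, Bb.
FbM9 = Fb, Ab, Cb, Eb, Gb.
Shared: none.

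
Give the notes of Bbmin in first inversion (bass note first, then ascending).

In root position, Bbmin is B♭–D♭–F.
First inversion puts the third (D♭) in the bass.

D♭ – F – B♭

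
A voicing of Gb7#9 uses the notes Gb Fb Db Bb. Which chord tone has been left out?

Gb7#9 = Gb, Bb, Db, Fb, A. The voicing lacks the 9th (augmented 9th), A.

A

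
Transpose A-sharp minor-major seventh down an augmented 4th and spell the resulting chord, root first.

An augmented 4th down from A# is E, so the new chord is E minor-major seventh.
- root: E
- minor 3rd: G
- perfect 5th: B
- major 7th: D#

E  G  B  D#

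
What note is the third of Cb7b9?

Eb

Cb7b9 is built on Cb; its 3rd is a major 3rd above the root.
A third above C uses the letter E, and the major 3rd above Cb is Eb.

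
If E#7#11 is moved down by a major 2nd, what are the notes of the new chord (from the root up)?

D#  F##  A#  C#  G##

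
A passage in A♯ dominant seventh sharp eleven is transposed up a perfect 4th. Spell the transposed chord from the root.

Transposed root: A# → D# (perfect 4th up). So we spell D# dominant seventh sharp eleven:
Root: D#
Major 3rd (3rd): F##
Perfect 5th (5th): A#
Minor 7th (7th): C#
Augmented 11th (11th): G##

D# F## A# C# G##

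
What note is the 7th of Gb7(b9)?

Gb7(b9) is built on Gb; its 7th is a minor 7th above the root.
A seventh above G uses the letter F, and the minor 7th above Gb is Fb.

Fb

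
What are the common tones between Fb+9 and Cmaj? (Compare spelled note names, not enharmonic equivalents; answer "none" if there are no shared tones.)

Fb+9 = Fb, Ab, C, Ebb, Gb.
Cmaj = C, E, G.
Shared: C.

C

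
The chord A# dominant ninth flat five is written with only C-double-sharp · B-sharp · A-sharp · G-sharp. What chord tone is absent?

A# dominant ninth flat five = A-sharp, C-double-sharp, E, G-sharp, B-sharp. The voicing lacks the 5th (diminished 5th), E.

E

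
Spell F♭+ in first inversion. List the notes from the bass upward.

F♭+ = F♭–A♭–C; first inversion → third (A♭) lowest.

A♭ C F♭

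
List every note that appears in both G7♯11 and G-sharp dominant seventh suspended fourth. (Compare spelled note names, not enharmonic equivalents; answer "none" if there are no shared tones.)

G7♯11 = G, B, D, F, C#.
G-sharp dominant seventh suspended fourth = G#, C#, D#, F#.
Shared: C#.

C#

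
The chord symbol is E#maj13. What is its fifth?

E#maj13 is built on E#; its 5th is a perfect 5th above the root.
A fifth above E uses the letter B, and the perfect 5th above E# is B#.

B#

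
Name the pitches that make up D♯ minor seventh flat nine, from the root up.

D♯ minor seventh flat nine: minor seventh flat nine on D-sharp.
- root: D-sharp
- minor 3rd: F-sharp
- perfect 5th: A-sharp
- minor 7th: C-sharp
- minor 9th: E

D-sharp  F-sharp  A-sharp  C-sharp  E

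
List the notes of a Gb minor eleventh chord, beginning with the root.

Gb – Bbb – Db – Fb – Ab – Cb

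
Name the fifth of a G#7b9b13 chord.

Root of G#7b9b13 = G♯. The 5th is a perfect 5th: G♯ up a perfect 5th → D♯.

D♯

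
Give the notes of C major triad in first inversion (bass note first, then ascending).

C major triad = C–E–G; first inversion → third (E) lowest.

E, G, C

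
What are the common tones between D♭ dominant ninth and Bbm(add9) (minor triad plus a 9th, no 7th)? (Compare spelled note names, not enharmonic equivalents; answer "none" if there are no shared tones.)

D♭ dominant ninth: Db F Ab Cb Eb
Bbm(add9): Bb Db F C
Common to both → Db, F.

Db – F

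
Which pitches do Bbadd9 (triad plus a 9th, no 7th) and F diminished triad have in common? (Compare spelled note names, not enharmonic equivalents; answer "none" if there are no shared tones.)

Bbadd9 = Bb, D, F, C.
F diminished triad = F, Ab, Cb.
Shared: F.

F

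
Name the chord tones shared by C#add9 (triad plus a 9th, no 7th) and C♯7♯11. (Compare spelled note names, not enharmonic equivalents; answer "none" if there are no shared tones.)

C# E# G#

C#add9: C# E# G# D#
C♯7♯11: C# E# G# B F##
Common to both → C#, E#, G#.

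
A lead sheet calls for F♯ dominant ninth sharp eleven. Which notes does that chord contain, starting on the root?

F# – A# – C# – E – G# – B#

F♯ dominant ninth sharp eleven is a dominant ninth sharp eleven built on F#.
F# — root
A# — major 3rd
C# — perfect 5th
E — minor 7th
G# — major 9th
B# — augmented 11th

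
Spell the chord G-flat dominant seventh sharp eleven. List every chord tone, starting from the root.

Gb, Bb, Db, Fb, C

G-flat dominant seventh sharp eleven is a dominant seventh sharp eleven built on Gb.
- root: Gb
- major 3rd: Bb
- perfect 5th: Db
- minor 7th: Fb
- augmented 11th: C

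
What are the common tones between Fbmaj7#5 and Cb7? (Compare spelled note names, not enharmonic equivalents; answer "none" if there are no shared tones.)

Fbmaj7#5 = Fb, Ab, C, Eb.
Cb7 = Cb, Eb, Gb, Bbb.
Shared: Eb.

Eb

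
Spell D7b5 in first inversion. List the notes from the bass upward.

D7b5 = D–F#–Ab–C; first inversion → third (F#) lowest.

F#, Ab, C, D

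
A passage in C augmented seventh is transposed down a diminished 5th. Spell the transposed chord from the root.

F#  A#  C##  E

A diminished 5th down from C is F#, so the new chord is F# augmented seventh.
F# — root
A# — major 3rd
C## — augmented 5th
E — minor 7th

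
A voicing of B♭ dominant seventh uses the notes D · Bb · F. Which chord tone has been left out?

Ab

B♭ dominant seventh = Bb, D, F, Ab. The voicing lacks the 7th (minor 7th), Ab.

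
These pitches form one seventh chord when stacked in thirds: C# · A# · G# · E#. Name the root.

Arranged so that each adjacent pair is a third by letter name: A# – C# – E# – G#.
The bottom of that stack, A#, is the root (this is A# minor seventh).

A#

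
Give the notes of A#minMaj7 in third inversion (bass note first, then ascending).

G##  A#  C#  E#

In root position, A#minMaj7 is A#–C#–E#–G##.
Third inversion puts the seventh (G##) in the bass.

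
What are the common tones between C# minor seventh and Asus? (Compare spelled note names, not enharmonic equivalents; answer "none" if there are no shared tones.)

E

C# minor seventh = C♯, E, G♯, B.
Asus = A, D, E.
Shared: E.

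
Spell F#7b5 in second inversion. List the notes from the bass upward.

F#7b5 = F#–A#–C–E; second inversion → fifth (C) lowest.

C, E, F#, A#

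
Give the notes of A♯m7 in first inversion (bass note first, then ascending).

A♯m7 = A#–C#–E#–G#; first inversion → third (C#) lowest.

C#, E#, G#, A#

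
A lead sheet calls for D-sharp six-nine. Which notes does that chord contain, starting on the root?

D-sharp – F-double-sharp – A-sharp – B-sharp – E-sharp

Root D-sharp, quality six-nine:
root → D-sharp
3rd (major 3rd) → F-double-sharp
5th (perfect 5th) → A-sharp
6th (major 6th) → B-sharp
9th (major 9th) → E-sharp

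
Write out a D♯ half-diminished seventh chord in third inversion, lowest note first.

C-sharp, D-sharp, F-sharp, A

In root position, D♯ half-diminished seventh is D-sharp–F-sharp–A–C-sharp.
Third inversion puts the seventh (C-sharp) in the bass.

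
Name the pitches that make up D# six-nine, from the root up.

D# six-nine is a six-nine built on D#.
root → D#
3rd (major 3rd) → F##
5th (perfect 5th) → A#
6th (major 6th) → B#
9th (major 9th) → E#

D#  F##  A#  B#  E#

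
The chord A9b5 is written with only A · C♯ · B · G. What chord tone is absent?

E♭

A9b5 = A, C♯, E♭, G, B. The voicing lacks the 5th (diminished 5th), E♭.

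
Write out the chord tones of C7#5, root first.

C, E, G#, Bb

C7#5: augmented seventh on C.
- root: C
- major 3rd: E
- augmented 5th: G#
- minor 7th: Bb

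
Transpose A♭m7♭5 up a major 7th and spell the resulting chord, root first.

Transposed root: Ab → G (major 7th up). So we spell G half-diminished seventh:
- root: G
- minor 3rd: Bb
- diminished 5th: Db
- minor 7th: F

G  Bb  Db  F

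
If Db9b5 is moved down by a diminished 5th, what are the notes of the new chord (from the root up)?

G B Db F A

A diminished 5th down from Db is G, so the new chord is G dominant ninth flat five.
G — root
B — major 3rd
Db — diminished 5th
F — minor 7th
A — major 9th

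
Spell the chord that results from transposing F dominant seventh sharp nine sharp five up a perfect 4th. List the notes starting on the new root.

B-flat, D, F-sharp, A-flat, C-sharp

F up a perfect 4th → B-flat. New chord: B-flat dominant seventh sharp nine sharp five.
- root: B-flat
- major 3rd: D
- augmented 5th: F-sharp
- minor 7th: A-flat
- augmented 9th: C-sharp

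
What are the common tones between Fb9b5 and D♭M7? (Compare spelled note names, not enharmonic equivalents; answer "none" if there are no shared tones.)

Ab

Fb9b5 = Fb, Ab, Cbb, Ebb, Gb.
D♭M7 = Db, F, Ab, C.
Shared: Ab.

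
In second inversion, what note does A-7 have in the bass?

E

A-7 = A–C–E–G. Second inversion → fifth in the bass = E.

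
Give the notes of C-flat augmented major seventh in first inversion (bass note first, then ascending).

E-flat, G, B-flat, C-flat

C-flat augmented major seventh = C-flat–E-flat–G–B-flat; first inversion → third (E-flat) lowest.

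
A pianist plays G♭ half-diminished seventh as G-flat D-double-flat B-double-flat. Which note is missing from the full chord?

F-flat

The full G♭ half-diminished seventh chord is G-flat, B-double-flat, D-double-flat, F-flat.
Comparing with the voicing, the minor 7th (7th) — F-flat — is absent.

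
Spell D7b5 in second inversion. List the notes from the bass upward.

D7b5 = D–F#–Ab–C; second inversion → fifth (Ab) lowest.

Ab C D F#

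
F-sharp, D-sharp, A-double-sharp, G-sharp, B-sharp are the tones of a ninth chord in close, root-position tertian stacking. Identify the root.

Stacking in thirds gives G-sharp – B-sharp – D-sharp – F-sharp – A-double-sharp, so G-sharp is the root — G-sharp dominant seventh sharp nine.

G-sharp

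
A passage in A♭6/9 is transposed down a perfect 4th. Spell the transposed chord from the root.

Eb, G, Bb, C, F

Transposed root: Ab → Eb (perfect 4th down). So we spell Eb six-nine:
- root: Eb
- major 3rd: G
- perfect 5th: Bb
- major 6th: C
- major 9th: F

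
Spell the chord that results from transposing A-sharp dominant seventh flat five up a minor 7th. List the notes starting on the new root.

G-sharp  B-sharp  D  F-sharp

A minor 7th up from A-sharp is G-sharp, so the new chord is G-sharp dominant seventh flat five.
G-sharp — root
B-sharp — major 3rd
D — diminished 5th
F-sharp — minor 7th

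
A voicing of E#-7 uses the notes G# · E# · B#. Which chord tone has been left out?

D#

E#-7 = E#, G#, B#, D#. The voicing lacks the 7th (minor 7th), D#.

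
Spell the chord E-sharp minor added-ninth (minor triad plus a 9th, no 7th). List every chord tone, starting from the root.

E-sharp, G-sharp, B-sharp, F-double-sharp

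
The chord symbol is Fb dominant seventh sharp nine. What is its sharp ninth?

G

Fb dominant seventh sharp nine is built on Fb; its 9th is an augmented 9th above the root.
A second above F uses the letter G, and the augmented 9th above Fb is G.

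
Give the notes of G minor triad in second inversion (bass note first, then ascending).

D, G, B♭

G minor triad = G–B♭–D; second inversion → fifth (D) lowest.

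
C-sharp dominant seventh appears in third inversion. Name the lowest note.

C-sharp dominant seventh in root position is C#–E#–G#–B.
Third inversion places the seventh in the bass, which is B.

B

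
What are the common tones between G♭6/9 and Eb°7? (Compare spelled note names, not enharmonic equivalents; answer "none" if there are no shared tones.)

G♭6/9 = Gb, Bb, Db, Eb, Ab.
Eb°7 = Eb, Gb, Bbb, Dbb.
Shared: Gb, Eb.

Gb, Eb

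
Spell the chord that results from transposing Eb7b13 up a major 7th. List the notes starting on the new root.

E♭ up a major 7th → D. New chord: D dominant seventh flat thirteen.
- root: D
- major 3rd: F♯
- perfect 5th: A
- minor 7th: C
- minor 13th: B♭

D, F♯, A, C, B♭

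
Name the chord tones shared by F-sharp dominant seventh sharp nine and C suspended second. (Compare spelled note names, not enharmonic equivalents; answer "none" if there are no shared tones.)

F-sharp dominant seventh sharp nine: F-sharp A-sharp C-sharp E G-double-sharp
C suspended second: C D G
Common to both → none.

none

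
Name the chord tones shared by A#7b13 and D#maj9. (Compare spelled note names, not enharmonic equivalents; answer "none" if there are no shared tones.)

A#7b13 = A#, C##, E#, G#, F#.
D#maj9 = D#, F##, A#, C##, E#.
Shared: A#, C##, E#.

A#, C##, E#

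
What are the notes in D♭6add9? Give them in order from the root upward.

D♭ – F – A♭ – B♭ – E♭

D♭6add9: six-nine on D♭.
- root: D♭
- major 3rd: F
- perfect 5th: A♭
- major 6th: B♭
- major 9th: E♭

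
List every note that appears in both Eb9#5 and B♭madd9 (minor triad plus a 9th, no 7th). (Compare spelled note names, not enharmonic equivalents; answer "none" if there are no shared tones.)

Eb9#5 = E♭, G, B, D♭, F.
B♭madd9 = B♭, D♭, F, C.
Shared: D♭, F.

D♭, F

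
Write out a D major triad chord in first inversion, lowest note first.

D major triad = D–F-sharp–A; first inversion → third (F-sharp) lowest.

F-sharp – A – D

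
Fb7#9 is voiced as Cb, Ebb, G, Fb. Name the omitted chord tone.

Fb7#9 = Fb, Ab, Cb, Ebb, G. The voicing lacks the 3rd (major 3rd), Ab.

Ab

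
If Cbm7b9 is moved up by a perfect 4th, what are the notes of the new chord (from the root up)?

Transposed root: Cb → Fb (perfect 4th up). So we spell Fb minor seventh flat nine:
Fb — root
Abb — minor 3rd
Cb — perfect 5th
Ebb — minor 7th
Gbb — minor 9th

Fb, Abb, Cb, Ebb, Gbb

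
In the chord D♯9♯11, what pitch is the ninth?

D♯9♯11 is built on D#; its 9th is a major 9th above the root.
A second above D uses the letter E, and the major 9th above D# is E#.

E#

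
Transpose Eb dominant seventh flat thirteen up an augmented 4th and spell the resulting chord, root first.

A, C♯, E, G, F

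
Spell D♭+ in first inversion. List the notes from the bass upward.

D♭+ = D♭–F–A; first inversion → third (F) lowest.

F – A – D♭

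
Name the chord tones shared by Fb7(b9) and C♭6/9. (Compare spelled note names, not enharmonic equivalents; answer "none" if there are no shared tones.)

Fb7(b9) = Fb, Ab, Cb, Ebb, Gbb.
C♭6/9 = Cb, Eb, Gb, Ab, Db.
Shared: Ab, Cb.

Ab, Cb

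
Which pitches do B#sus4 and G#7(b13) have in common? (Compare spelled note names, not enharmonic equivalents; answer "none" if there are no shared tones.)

B#sus4 = B#, E#, F##.
G#7(b13) = G#, B#, D#, F#, E.
Shared: B#.

B#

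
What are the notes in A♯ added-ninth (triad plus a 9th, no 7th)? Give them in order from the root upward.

A-sharp, C-double-sharp, E-sharp, B-sharp

A♯ added-ninth: added-ninth on A-sharp.
Root: A-sharp
Major 3rd (3rd): C-double-sharp
Perfect 5th (5th): E-sharp
Major 9th (9th): B-sharp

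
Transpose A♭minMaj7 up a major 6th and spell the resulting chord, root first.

F  Ab  C  E

A major 6th up from Ab is F, so the new chord is F minor-major seventh.
F — root
Ab — minor 3rd
C — perfect 5th
E — major 7th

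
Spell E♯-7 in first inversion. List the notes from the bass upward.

G#, B#, D#, E#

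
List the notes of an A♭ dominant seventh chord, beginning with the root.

Ab C Eb Gb

A♭ dominant seventh is a dominant seventh built on Ab.
Root: Ab
Major 3rd (3rd): C
Perfect 5th (5th): Eb
Minor 7th (7th): Gb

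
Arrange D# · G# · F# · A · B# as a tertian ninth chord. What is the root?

Stacking in thirds gives G# – B# – D# – F# – A, so G# is the root — G# dominant seventh flat nine.

G#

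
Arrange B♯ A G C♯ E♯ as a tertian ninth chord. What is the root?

A

Stacking in thirds gives A – C♯ – E♯ – G – B♯, so A is the root — A dominant seventh sharp nine sharp five.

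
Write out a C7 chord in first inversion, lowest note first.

C7 = C–E–G–Bb; first inversion → third (E) lowest.

E  G  Bb  C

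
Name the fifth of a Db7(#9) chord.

Root of Db7(#9) = Db. The 5th is a perfect 5th: Db up a perfect 5th → Ab.

Ab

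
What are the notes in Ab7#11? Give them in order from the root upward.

Ab, C, Eb, Gb, D

Ab7#11: dominant seventh sharp eleven on Ab.
Root: Ab
Major 3rd (3rd): C
Perfect 5th (5th): Eb
Minor 7th (7th): Gb
Augmented 11th (11th): D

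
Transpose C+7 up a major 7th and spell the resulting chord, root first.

B, D#, F##, A

Transposed root: C → B (major 7th up). So we spell B augmented seventh:
- root: B
- major 3rd: D#
- augmented 5th: F##
- minor 7th: A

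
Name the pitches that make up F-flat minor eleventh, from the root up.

F-flat A-double-flat C-flat E-double-flat G-flat B-double-flat

F-flat minor eleventh: minor eleventh on F-flat.
root → F-flat
3rd (minor 3rd) → A-double-flat
5th (perfect 5th) → C-flat
7th (minor 7th) → E-double-flat
9th (major 9th) → G-flat
11th (perfect 11th) → B-double-flat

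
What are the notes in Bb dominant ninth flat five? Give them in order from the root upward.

Bb  D  Fb  Ab  C

Bb dominant ninth flat five: dominant ninth flat five on Bb.
root → Bb
3rd (major 3rd) → D
5th (diminished 5th) → Fb
7th (minor 7th) → Ab
9th (major 9th) → C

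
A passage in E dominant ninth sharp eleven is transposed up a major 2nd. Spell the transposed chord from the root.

F#, A#, C#, E, G#, B#

E up a major 2nd → F#. New chord: F# dominant ninth sharp eleven.
- root: F#
- major 3rd: A#
- perfect 5th: C#
- minor 7th: E
- major 9th: G#
- augmented 11th: B#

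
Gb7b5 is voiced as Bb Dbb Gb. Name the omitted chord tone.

Gb7b5 = Gb, Bb, Dbb, Fb. The voicing lacks the 7th (minor 7th), Fb.

Fb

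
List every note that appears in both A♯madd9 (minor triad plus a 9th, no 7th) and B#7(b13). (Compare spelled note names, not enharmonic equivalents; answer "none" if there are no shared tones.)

A#, B#

A♯madd9 = A#, C#, E#, B#.
B#7(b13) = B#, D##, F##, A#, G#.
Shared: A#, B#.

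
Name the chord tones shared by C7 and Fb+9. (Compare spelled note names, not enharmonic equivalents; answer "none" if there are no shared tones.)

C

C7: C E G Bb
Fb+9: Fb Ab C Ebb Gb
Common to both → C.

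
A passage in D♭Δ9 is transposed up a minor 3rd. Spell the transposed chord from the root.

A minor 3rd up from D♭ is F♭, so the new chord is F♭ major ninth.
- root: F♭
- major 3rd: A♭
- perfect 5th: C♭
- major 7th: E♭
- major 9th: G♭

F♭, A♭, C♭, E♭, G♭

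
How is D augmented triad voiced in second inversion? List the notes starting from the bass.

D augmented triad = D–F#–A#; second inversion → fifth (A#) lowest.

A# – D – F#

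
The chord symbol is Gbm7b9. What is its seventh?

Gbm7b9 is built on Gb; its 7th is a minor 7th above the root.
A seventh above G uses the letter F, and the minor 7th above Gb is Fb.

Fb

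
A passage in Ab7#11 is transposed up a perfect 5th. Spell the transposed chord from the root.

Transposed root: Ab → Eb (perfect 5th up). So we spell Eb dominant seventh sharp eleven:
Eb — root
G — major 3rd
Bb — perfect 5th
Db — minor 7th
A — augmented 11th

Eb, G, Bb, Db, A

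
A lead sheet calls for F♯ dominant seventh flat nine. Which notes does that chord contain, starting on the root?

Root F-sharp, quality dominant seventh flat nine:
F-sharp — root
A-sharp — major 3rd
C-sharp — perfect 5th
E — minor 7th
G — minor 9th

F-sharp, A-sharp, C-sharp, E, G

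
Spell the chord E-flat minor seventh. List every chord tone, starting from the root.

E-flat G-flat B-flat D-flat

E-flat minor seventh: minor seventh on E-flat.
root → E-flat
3rd (minor 3rd) → G-flat
5th (perfect 5th) → B-flat
7th (minor 7th) → D-flat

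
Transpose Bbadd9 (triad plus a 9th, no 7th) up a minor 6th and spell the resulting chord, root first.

Gb, Bb, Db, Ab

Transposed root: Bb → Gb (minor 6th up). So we spell Gb added-ninth:
Gb — root
Bb — major 3rd
Db — perfect 5th
Ab — major 9th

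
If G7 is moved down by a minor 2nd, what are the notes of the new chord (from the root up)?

F#, A#, C#, E

G down a minor 2nd → F#. New chord: F# dominant seventh.
root → F#
3rd (major 3rd) → A#
5th (perfect 5th) → C#
7th (minor 7th) → E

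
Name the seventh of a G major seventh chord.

F-sharp

G major seventh is built on G; its 7th is a major 7th above the root.
A seventh above G uses the letter F, and the major 7th above G is F-sharp.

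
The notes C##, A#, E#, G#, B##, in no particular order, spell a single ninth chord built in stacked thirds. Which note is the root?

A#

Arranged so that each adjacent pair is a third by letter name: A# – C## – E# – G# – B##.
The bottom of that stack, A#, is the root (this is A# dominant seventh sharp nine).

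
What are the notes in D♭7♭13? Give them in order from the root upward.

D♭, F, A♭, C♭, B𝄫

D♭7♭13: dominant seventh flat thirteen on D♭.
D♭ — root
F — major 3rd
A♭ — perfect 5th
C♭ — minor 7th
B𝄫 — minor 13th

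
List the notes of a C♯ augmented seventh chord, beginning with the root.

Root C-sharp, quality augmented seventh:
root → C-sharp
3rd (major 3rd) → E-sharp
5th (augmented 5th) → G-double-sharp
7th (minor 7th) → B

C-sharp, E-sharp, G-double-sharp, B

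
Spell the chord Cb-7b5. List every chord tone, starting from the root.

Root Cb, quality half-diminished seventh:
root → Cb
3rd (minor 3rd) → Ebb
5th (diminished 5th) → Gbb
7th (minor 7th) → Bbb

Cb, Ebb, Gbb, Bbb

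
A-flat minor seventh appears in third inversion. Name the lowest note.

G-flat

A-flat minor seventh in root position is A-flat–C-flat–E-flat–G-flat.
Third inversion places the seventh in the bass, which is G-flat.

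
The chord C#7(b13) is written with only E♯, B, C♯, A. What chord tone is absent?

The full C#7(b13) chord is C♯, E♯, G♯, B, A.
Comparing with the voicing, the perfect 5th (5th) — G♯ — is absent.

G♯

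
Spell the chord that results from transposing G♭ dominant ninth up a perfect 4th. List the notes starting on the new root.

G-flat up a perfect 4th → C-flat. New chord: C-flat dominant ninth.
root → C-flat
3rd (major 3rd) → E-flat
5th (perfect 5th) → G-flat
7th (minor 7th) → B-double-flat
9th (major 9th) → D-flat

C-flat, E-flat, G-flat, B-double-flat, D-flat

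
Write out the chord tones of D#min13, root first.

D# F# A# C# E# G# B#

D#min13 is a minor thirteenth built on D#.
Root: D#
Minor 3rd (3rd): F#
Perfect 5th (5th): A#
Minor 7th (7th): C#
Major 9th (9th): E#
Perfect 11th (11th): G#
Major 13th (13th): B#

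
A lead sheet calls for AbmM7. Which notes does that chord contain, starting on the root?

AbmM7: minor-major seventh on Ab.
Root: Ab
Minor 3rd (3rd): Cb
Perfect 5th (5th): Eb
Major 7th (7th): G

Ab Cb Eb G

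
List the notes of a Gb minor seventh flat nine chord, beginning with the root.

Gb – Bbb – Db – Fb – Abb

Root Gb, quality minor seventh flat nine:
Root: Gb
Minor 3rd (3rd): Bbb
Perfect 5th (5th): Db
Minor 7th (7th): Fb
Minor 9th (9th): Abb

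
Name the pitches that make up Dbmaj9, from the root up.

Dbmaj9 is a major ninth built on Db.
Root: Db
Major 3rd (3rd): F
Perfect 5th (5th): Ab
Major 7th (7th): C
Major 9th (9th): Eb

Db, F, Ab, C, Eb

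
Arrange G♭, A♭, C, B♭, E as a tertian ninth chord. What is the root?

Stacking in thirds gives A♭ – C – E – G♭ – B♭, so A♭ is the root — A♭ dominant ninth sharp five.

A♭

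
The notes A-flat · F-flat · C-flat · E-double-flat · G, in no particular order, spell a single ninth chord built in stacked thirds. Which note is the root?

F-flat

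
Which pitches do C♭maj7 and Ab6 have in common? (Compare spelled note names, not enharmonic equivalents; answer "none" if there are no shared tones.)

C♭maj7: Cb Eb Gb Bb
Ab6: Ab C Eb F
Common to both → Eb.

Eb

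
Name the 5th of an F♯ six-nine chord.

F♯ six-nine is built on F-sharp; its 5th is a perfect 5th above the root.
A fifth above F uses the letter C, and the perfect 5th above F-sharp is C-sharp.

C-sharp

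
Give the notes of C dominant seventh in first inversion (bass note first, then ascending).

E G B-flat C

C dominant seventh = C–E–G–B-flat; first inversion → third (E) lowest.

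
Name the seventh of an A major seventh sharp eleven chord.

Root of A major seventh sharp eleven = A. The 7th is a major 7th: A up a major 7th → G#.

G#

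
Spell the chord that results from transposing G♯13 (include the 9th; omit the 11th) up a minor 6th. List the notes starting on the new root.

E  G♯  B  D  F♯  C♯

G♯ up a minor 6th → E. New chord: E dominant thirteenth.
E — root
G♯ — major 3rd
B — perfect 5th
D — minor 7th
F♯ — major 9th
C♯ — major 13th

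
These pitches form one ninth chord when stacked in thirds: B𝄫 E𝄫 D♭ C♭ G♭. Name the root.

Stacking in thirds gives C♭ – E𝄫 – G♭ – B𝄫 – D♭, so C♭ is the root — C♭ minor ninth.

C♭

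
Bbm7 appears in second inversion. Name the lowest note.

F

Bbm7 = Bb–Db–F–Ab. Second inversion → fifth in the bass = F.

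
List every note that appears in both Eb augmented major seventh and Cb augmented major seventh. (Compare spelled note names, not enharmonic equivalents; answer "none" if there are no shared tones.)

Eb augmented major seventh: E-flat G B D
Cb augmented major seventh: C-flat E-flat G B-flat
Common to both → E-flat, G.

E-flat – G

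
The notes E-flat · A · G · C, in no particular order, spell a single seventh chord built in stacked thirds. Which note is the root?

A

Arranged so that each adjacent pair is a third by letter name: A – C – E-flat – G.
The bottom of that stack, A, is the root (this is A half-diminished seventh).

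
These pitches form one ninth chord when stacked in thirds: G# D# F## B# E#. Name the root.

E#

Stacking in thirds gives E# – G# – B# – D# – F##, so E# is the root — E# minor ninth.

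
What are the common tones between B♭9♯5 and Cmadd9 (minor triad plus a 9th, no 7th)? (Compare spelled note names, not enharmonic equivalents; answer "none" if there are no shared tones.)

B♭9♯5 = Bb, D, F#, Ab, C.
Cmadd9 = C, Eb, G, D.
Shared: D, C.

D – C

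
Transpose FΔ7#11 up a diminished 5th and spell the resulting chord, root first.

A diminished 5th up from F is C♭, so the new chord is C♭ major seventh sharp eleven.
root → C♭
3rd (major 3rd) → E♭
5th (perfect 5th) → G♭
7th (major 7th) → B♭
11th (augmented 11th) → F

C♭, E♭, G♭, B♭, F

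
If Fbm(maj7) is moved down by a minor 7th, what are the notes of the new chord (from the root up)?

Gb – Bbb – Db – F

Fb down a minor 7th → Gb. New chord: Gb minor-major seventh.
- root: Gb
- minor 3rd: Bbb
- perfect 5th: Db
- major 7th: F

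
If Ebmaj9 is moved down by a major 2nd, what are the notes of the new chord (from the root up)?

A major 2nd down from Eb is Db, so the new chord is Db major ninth.
root → Db
3rd (major 3rd) → F
5th (perfect 5th) → Ab
7th (major 7th) → C
9th (major 9th) → Eb

Db  F  Ab  C  Eb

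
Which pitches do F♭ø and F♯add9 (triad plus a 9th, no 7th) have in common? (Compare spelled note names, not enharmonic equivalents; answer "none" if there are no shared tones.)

F♭ø = F♭, A𝄫, C𝄫, E𝄫.
F♯add9 = F♯, A♯, C♯, G♯.
Shared: none.

none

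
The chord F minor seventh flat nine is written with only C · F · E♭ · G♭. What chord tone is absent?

The full F minor seventh flat nine chord is F, A♭, C, E♭, G♭.
Comparing with the voicing, the minor 3rd (3rd) — A♭ — is absent.

A♭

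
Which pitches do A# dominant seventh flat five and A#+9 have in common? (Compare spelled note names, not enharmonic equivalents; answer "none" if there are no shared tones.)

A# C## G#

A# dominant seventh flat five = A#, C##, E, G#.
A#+9 = A#, C##, E##, G#, B#.
Shared: A#, C##, G#.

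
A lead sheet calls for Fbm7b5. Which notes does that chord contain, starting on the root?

Fb, Abb, Cbb, Ebb

Fbm7b5 is a half-diminished seventh built on Fb.
Fb — root
Abb — minor 3rd
Cbb — diminished 5th
Ebb — minor 7th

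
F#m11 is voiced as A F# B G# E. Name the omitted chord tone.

C#

F#m11 = F#, A, C#, E, G#, B. The voicing lacks the 5th (perfect 5th), C#.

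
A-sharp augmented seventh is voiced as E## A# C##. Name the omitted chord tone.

G#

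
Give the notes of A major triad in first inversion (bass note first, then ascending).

In root position, A major triad is A–C-sharp–E.
First inversion puts the third (C-sharp) in the bass.

C-sharp, E, A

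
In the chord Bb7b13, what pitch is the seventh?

Bb7b13 is built on Bb; its 7th is a minor 7th above the root.
A seventh above B uses the letter A, and the minor 7th above Bb is Ab.

Ab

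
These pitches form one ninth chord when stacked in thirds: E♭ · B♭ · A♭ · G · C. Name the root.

A♭

Stacking in thirds gives A♭ – C – E♭ – G – B♭, so A♭ is the root — A♭ major ninth.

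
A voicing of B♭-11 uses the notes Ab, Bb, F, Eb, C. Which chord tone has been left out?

Db

B♭-11 = Bb, Db, F, Ab, C, Eb. The voicing lacks the 3rd (minor 3rd), Db.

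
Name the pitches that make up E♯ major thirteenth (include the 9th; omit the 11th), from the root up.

E# G## B# D## F## C##

E♯ major thirteenth: major thirteenth on E#.
Root: E#
Major 3rd (3rd): G##
Perfect 5th (5th): B#
Major 7th (7th): D##
Major 9th (9th): F##
Major 13th (13th): C##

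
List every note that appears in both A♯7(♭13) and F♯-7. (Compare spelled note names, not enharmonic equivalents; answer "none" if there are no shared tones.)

A♯7(♭13) = A#, C##, E#, G#, F#.
F♯-7 = F#, A, C#, E.
Shared: F#.

F#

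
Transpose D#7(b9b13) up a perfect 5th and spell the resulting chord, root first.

A♯  C𝄪  E♯  G♯  B  F♯

A perfect 5th up from D♯ is A♯, so the new chord is A♯ dominant seventh flat nine flat thirteen.
Root: A♯
Major 3rd (3rd): C𝄪
Perfect 5th (5th): E♯
Minor 7th (7th): G♯
Minor 9th (9th): B
Minor 13th (13th): F♯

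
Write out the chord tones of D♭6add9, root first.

D♭6add9 is a six-nine built on Db.
root → Db
3rd (major 3rd) → F
5th (perfect 5th) → Ab
6th (major 6th) → Bb
9th (major 9th) → Eb

Db – F – Ab – Bb – Eb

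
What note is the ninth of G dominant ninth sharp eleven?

G dominant ninth sharp eleven is built on G; its 9th is a major 9th above the root.
A second above G uses the letter A, and the major 9th above G is A.

A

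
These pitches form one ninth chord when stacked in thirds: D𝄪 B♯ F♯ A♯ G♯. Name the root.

Stacking in thirds gives G♯ – B♯ – D𝄪 – F♯ – A♯, so G♯ is the root — G♯ dominant ninth sharp five.

G♯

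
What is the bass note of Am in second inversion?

Am in root position is A–C–E.
Second inversion places the fifth in the bass, which is E.

E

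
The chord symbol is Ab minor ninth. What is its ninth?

Ab minor ninth is built on Ab; its 9th is a major 9th above the root.
A second above A uses the letter B, and the major 9th above Ab is Bb.

Bb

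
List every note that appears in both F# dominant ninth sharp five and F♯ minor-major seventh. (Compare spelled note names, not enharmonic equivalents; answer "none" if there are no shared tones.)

F# dominant ninth sharp five: F-sharp A-sharp C-double-sharp E G-sharp
F♯ minor-major seventh: F-sharp A C-sharp E-sharp
Common to both → F-sharp.

F-sharp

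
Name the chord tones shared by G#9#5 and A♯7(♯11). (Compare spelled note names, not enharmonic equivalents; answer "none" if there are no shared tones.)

G#9#5: G♯ B♯ D𝄪 F♯ A♯
A♯7(♯11): A♯ C𝄪 E♯ G♯ D𝄪
Common to both → G♯, D𝄪, A♯.

G♯  D𝄪  A♯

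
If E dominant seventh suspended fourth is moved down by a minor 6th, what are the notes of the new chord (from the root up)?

Transposed root: E → G-sharp (minor 6th down). So we spell G-sharp dominant seventh suspended fourth:
- root: G-sharp
- perfect 4th: C-sharp
- perfect 5th: D-sharp
- minor 7th: F-sharp

G-sharp, C-sharp, D-sharp, F-sharp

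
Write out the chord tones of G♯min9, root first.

G# – B – D# – F# – A#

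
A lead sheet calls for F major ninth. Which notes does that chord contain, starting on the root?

F major ninth: major ninth on F.
root → F
3rd (major 3rd) → A
5th (perfect 5th) → C
7th (major 7th) → E
9th (major 9th) → G

F  A  C  E  G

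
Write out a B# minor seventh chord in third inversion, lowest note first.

A-sharp, B-sharp, D-sharp, F-double-sharp

B# minor seventh = B-sharp–D-sharp–F-double-sharp–A-sharp; third inversion → seventh (A-sharp) lowest.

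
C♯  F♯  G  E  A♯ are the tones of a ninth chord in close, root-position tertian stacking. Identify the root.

F♯

Stacking in thirds gives F♯ – A♯ – C♯ – E – G, so F♯ is the root — F♯ dominant seventh flat nine.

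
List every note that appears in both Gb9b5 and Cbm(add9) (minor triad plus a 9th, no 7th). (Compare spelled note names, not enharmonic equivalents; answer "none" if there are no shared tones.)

Gb9b5: G♭ B♭ D𝄫 F♭ A♭
Cbm(add9): C♭ E𝄫 G♭ D♭
Common to both → G♭.

G♭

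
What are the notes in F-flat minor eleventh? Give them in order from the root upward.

F-flat  A-double-flat  C-flat  E-double-flat  G-flat  B-double-flat

Root F-flat, quality minor eleventh:
Root: F-flat
Minor 3rd (3rd): A-double-flat
Perfect 5th (5th): C-flat
Minor 7th (7th): E-double-flat
Major 9th (9th): G-flat
Perfect 11th (11th): B-double-flat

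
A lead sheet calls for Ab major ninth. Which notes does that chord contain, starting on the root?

Ab major ninth: major ninth on Ab.
root → Ab
3rd (major 3rd) → C
5th (perfect 5th) → Eb
7th (major 7th) → G
9th (major 9th) → Bb

Ab, C, Eb, G, Bb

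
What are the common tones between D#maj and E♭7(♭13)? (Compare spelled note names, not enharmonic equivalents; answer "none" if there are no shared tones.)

D#maj: D# F## A#
E♭7(♭13): Eb G Bb Db Cb
Common to both → none.

none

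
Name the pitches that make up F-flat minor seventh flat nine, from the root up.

F-flat  A-double-flat  C-flat  E-double-flat  G-double-flat

Root F-flat, quality minor seventh flat nine:
Root: F-flat
Minor 3rd (3rd): A-double-flat
Perfect 5th (5th): C-flat
Minor 7th (7th): E-double-flat
Minor 9th (9th): G-double-flat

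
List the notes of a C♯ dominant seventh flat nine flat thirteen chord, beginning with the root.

C#, E#, G#, B, D, A

C♯ dominant seventh flat nine flat thirteen: dominant seventh flat nine flat thirteen on C#.
root → C#
3rd (major 3rd) → E#
5th (perfect 5th) → G#
7th (minor 7th) → B
9th (minor 9th) → D
13th (minor 13th) → A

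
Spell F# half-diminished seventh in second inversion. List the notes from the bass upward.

C, E, F-sharp, A

In root position, F# half-diminished seventh is F-sharp–A–C–E.
Second inversion puts the fifth (C) in the bass.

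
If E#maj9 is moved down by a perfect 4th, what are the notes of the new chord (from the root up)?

B♯, D𝄪, F𝄪, A𝄪, C𝄪

Transposed root: E♯ → B♯ (perfect 4th down). So we spell B♯ major ninth:
B♯ — root
D𝄪 — major 3rd
F𝄪 — perfect 5th
A𝄪 — major 7th
C𝄪 — major 9th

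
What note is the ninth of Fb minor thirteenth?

G-flat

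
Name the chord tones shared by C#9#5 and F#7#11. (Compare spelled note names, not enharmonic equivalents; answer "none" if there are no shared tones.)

C#

C#9#5 = C#, E#, G##, B, D#.
F#7#11 = F#, A#, C#, E, B#.
Shared: C#.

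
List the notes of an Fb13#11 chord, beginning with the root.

Fb – Ab – Cb – Ebb – Gb – Bb – Db

Fb13#11: dominant thirteenth sharp eleven on Fb.
Root: Fb
Major 3rd (3rd): Ab
Perfect 5th (5th): Cb
Minor 7th (7th): Ebb
Major 9th (9th): Gb
Augmented 11th (11th): Bb
Major 13th (13th): Db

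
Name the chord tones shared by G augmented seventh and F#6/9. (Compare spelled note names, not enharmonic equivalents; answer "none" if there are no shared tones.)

G augmented seventh: G B D♯ F
F#6/9: F♯ A♯ C♯ D♯ G♯
Common to both → D♯.

D♯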